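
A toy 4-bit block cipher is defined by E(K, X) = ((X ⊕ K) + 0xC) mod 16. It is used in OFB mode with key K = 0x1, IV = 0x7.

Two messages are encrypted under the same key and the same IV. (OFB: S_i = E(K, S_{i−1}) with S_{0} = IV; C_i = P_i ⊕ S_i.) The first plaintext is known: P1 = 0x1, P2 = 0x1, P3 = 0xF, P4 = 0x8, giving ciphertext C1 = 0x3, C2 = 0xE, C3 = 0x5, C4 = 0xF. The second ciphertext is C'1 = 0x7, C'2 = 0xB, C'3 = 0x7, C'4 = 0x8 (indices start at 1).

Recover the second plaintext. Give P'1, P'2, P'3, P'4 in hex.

In OFB with a reused IV, both messages share the same keystream S_i, so C_i ⊕ C'_i = P_i ⊕ P'_i and thus P'_i = P_i ⊕ C_i ⊕ C'_i.
P'1: 0x1 ⊕ 0x3 ⊕ 0x7 = 0x5.
P'2: 0x1 ⊕ 0xE ⊕ 0xB = 0x4.
P'3: 0xF ⊕ 0x5 ⊕ 0x7 = 0xD.
P'4: 0x8 ⊕ 0xF ⊕ 0x8 = 0xF.

P'1 = 0x5, P'2 = 0x4, P'3 = 0xD, P'4 = 0xF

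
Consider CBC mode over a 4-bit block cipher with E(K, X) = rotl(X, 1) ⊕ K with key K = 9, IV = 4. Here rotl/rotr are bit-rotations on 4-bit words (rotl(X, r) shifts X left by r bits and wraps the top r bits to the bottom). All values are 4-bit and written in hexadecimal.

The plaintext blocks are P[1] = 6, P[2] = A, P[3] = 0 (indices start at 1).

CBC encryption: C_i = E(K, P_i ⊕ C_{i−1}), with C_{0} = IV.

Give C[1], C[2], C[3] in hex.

C[1]: P[1] ⊕ 4 = 2; E(K, 2) = D.
C[2]: P[2] ⊕ D = 7; E(K, 7) = 7.
C[3]: P[3] ⊕ 7 = 7; E(K, 7) = 7.

C[1] = D, C[2] = 7, C[3] = 7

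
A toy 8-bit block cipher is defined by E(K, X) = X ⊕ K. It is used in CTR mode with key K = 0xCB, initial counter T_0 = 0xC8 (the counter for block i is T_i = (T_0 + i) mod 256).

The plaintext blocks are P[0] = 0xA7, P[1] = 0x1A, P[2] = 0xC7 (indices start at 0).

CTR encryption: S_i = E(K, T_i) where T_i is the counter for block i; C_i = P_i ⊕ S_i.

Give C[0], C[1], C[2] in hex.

C[0] = 0xA4, C[1] = 0x18, C[2] = 0xC6

C[0]: T = 0xC8, S = E(K, T) = 0x03; 0xA7 ⊕ 0x03 = 0xA4.
C[1]: T = 0xC9, S = E(K, T) = 0x02; 0x1A ⊕ 0x02 = 0x18.
C[2]: T = 0xCA, S = E(K, T) = 0x01; 0xC7 ⊕ 0x01 = 0xC6.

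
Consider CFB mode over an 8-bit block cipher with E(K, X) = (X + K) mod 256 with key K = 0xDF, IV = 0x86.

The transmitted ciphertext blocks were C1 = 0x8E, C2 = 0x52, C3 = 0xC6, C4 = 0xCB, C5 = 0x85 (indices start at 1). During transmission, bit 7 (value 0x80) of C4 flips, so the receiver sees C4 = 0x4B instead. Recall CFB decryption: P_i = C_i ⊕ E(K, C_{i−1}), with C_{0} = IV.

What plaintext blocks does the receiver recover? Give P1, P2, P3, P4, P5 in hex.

Only C4 changed, to 0x4B. In CFB, a change in C_i flips the same bit in P_i and garbles P_{i+1}. Decrypting the received ciphertext:
P1: E(K, 0x86) = 0x65; 0x8E ⊕ 0x65 = 0xEB.
P2: E(K, 0x8E) = 0x6D; 0x52 ⊕ 0x6D = 0x3F.
P3: E(K, 0x52) = 0x31; 0xC6 ⊕ 0x31 = 0xF7.
P4: E(K, 0xC6) = 0xA5; 0x4B ⊕ 0xA5 = 0xEE.
P5: E(K, 0x4B) = 0x2A; 0x85 ⊕ 0x2A = 0xAF.
Blocks that differ from the original plaintext: P4, P5.

P1 = 0xEB, P2 = 0x3F, P3 = 0xF7, P4 = 0xEE, P5 = 0xAF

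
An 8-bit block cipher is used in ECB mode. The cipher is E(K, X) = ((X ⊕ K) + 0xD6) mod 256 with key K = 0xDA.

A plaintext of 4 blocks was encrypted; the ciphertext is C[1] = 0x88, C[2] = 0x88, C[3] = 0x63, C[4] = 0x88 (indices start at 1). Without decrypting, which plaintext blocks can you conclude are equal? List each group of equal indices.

ECB encrypts each block independently with the same key, so equal ciphertext blocks imply equal plaintext blocks.
C[1] = C[2] = C[4] = 0x88, so P[1] = P[2] = P[4].

P[1] = P[2] = P[4]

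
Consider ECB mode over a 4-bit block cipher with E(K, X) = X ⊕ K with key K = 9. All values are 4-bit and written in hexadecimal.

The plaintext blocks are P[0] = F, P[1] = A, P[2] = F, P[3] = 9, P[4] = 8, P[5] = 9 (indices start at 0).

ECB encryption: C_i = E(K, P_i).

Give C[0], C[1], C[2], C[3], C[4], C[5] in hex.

C[0]: E(K, F) = 6.
C[1]: E(K, A) = 3.
C[2]: E(K, F) = 6.
C[3]: E(K, 9) = 0.
C[4]: E(K, 8) = 1.
C[5]: E(K, 9) = 0.

C[0] = 6, C[1] = 3, C[2] = 6, C[3] = 0, C[4] = 1, C[5] = 0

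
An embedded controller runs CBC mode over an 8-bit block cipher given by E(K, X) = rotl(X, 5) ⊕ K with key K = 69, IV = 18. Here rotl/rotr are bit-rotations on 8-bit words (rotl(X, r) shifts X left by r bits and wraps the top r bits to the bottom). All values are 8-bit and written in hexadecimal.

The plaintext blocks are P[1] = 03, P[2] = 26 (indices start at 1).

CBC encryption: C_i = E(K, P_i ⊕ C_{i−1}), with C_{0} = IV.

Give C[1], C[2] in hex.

C[1]: P[1] ⊕ 18 = 1B; E(K, 1B) = 0A.
C[2]: P[2] ⊕ 0A = 2C; E(K, 2C) = EC.

C[1] = 0A, C[2] = EC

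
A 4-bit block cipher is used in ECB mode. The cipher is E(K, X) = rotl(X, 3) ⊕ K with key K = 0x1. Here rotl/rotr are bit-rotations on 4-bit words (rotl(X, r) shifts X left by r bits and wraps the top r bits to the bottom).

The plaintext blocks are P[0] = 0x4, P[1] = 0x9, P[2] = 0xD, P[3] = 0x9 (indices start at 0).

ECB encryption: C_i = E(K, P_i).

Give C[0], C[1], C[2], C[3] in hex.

C[0]: E(K, 0x4) = 0x3.
C[1]: E(K, 0x9) = 0xD.
C[2]: E(K, 0xD) = 0xF.
C[3]: E(K, 0x9) = 0xD.

C[0] = 0x3, C[1] = 0xD, C[2] = 0xF, C[3] = 0xD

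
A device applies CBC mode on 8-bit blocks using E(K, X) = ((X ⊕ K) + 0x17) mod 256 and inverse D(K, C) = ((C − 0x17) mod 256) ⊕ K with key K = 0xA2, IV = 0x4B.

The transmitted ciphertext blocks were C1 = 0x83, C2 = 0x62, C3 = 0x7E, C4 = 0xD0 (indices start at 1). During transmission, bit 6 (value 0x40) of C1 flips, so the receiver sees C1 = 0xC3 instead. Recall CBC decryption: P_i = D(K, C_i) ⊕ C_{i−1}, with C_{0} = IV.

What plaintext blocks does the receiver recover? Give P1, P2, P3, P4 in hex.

P1 = 0x45, P2 = 0x2A, P3 = 0xA7, P4 = 0x65

Only C1 changed, to 0xC3. In CBC, a change in C_i garbles P_i and flips the same bit in P_{i+1}. Decrypting the received ciphertext:
P1: D(K, 0xC3) = 0x0E; 0x0E ⊕ 0x4B = 0x45.
P2: D(K, 0x62) = 0xE9; 0xE9 ⊕ 0xC3 = 0x2A.
P3: D(K, 0x7E) = 0xC5; 0xC5 ⊕ 0x62 = 0xA7.
P4: D(K, 0xD0) = 0x1B; 0x1B ⊕ 0x7E = 0x65.
Blocks that differ from the original plaintext: P1, P2.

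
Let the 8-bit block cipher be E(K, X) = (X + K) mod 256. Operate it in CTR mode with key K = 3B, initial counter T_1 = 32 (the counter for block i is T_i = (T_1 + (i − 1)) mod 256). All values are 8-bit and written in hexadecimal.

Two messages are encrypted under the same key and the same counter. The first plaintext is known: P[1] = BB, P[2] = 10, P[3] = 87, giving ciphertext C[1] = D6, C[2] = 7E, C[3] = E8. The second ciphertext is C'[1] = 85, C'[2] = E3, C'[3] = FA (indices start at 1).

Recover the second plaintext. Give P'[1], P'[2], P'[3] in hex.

P'[1] = E8, P'[2] = 8D, P'[3] = 95

In CTR with a reused counter, both messages share the same keystream S_i, so C_i ⊕ C'_i = P_i ⊕ P'_i and thus P'_i = P_i ⊕ C_i ⊕ C'_i.
P'[1]: BB ⊕ D6 ⊕ 85 = E8.
P'[2]: 10 ⊕ 7E ⊕ E3 = 8D.
P'[3]: 87 ⊕ E8 ⊕ FA = 95.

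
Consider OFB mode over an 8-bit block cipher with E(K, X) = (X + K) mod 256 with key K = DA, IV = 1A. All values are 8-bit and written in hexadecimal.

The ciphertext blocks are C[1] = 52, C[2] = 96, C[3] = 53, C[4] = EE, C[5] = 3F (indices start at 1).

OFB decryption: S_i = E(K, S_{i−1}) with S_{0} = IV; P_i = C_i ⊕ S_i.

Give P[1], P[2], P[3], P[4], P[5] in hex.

P[1] = A6, P[2] = 58, P[3] = FB, P[4] = 6C, P[5] = 63

P[1]: S = E(K, 1A) = F4; 52 ⊕ F4 = A6.
P[2]: S = E(K, F4) = CE; 96 ⊕ CE = 58.
P[3]: S = E(K, CE) = A8; 53 ⊕ A8 = FB.
P[4]: S = E(K, A8) = 82; EE ⊕ 82 = 6C.
P[5]: S = E(K, 82) = 5C; 3F ⊕ 5C = 63.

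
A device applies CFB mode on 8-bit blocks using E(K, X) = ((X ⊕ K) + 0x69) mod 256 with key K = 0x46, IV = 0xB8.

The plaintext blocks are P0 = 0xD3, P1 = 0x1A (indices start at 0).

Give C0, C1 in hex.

C0 = 0xB4, C1 = 0x41

CFB encryption: C_i = P_i ⊕ E(K, C_{i−1}), with C_{−1} = IV.
C0: E(K, 0xB8) = 0x67; 0xD3 ⊕ 0x67 = 0xB4.
C1: E(K, 0xB4) = 0x5B; 0x1A ⊕ 0x5B = 0x41.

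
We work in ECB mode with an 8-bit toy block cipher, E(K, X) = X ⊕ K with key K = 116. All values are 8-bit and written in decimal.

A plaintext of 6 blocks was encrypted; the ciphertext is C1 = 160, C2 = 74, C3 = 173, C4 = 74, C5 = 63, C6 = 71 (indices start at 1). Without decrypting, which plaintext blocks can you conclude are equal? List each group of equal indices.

P2 = P4

ECB encrypts each block independently with the same key, so equal ciphertext blocks imply equal plaintext blocks.
C2 = C4 = 74, so P2 = P4.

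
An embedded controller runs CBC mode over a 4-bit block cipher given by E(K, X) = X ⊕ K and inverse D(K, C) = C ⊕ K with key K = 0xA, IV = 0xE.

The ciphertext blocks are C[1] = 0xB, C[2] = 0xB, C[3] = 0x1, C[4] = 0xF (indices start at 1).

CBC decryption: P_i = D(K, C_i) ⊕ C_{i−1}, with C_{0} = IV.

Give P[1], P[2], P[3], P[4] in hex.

P[1] = 0xF, P[2] = 0xA, P[3] = 0x0, P[4] = 0x4

P[1]: D(K, 0xB) = 0x1; 0x1 ⊕ 0xE = 0xF.
P[2]: D(K, 0xB) = 0x1; 0x1 ⊕ 0xB = 0xA.
P[3]: D(K, 0x1) = 0xB; 0xB ⊕ 0xB = 0x0.
P[4]: D(K, 0xF) = 0x5; 0x5 ⊕ 0x1 = 0x4.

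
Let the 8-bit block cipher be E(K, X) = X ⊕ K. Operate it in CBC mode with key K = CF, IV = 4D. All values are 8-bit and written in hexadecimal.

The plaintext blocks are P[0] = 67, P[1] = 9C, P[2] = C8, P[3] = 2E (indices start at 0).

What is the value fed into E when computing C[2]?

CBC encryption: C_i = E(K, P_i ⊕ C_{i−1}), with C_{−1} = IV.
C[0]: P[0] ⊕ 4D = 2A; E(K, 2A) = E5.
C[1]: P[1] ⊕ E5 = 79; E(K, 79) = B6.
C[2]: P[2] ⊕ B6 = 7E; E(K, 7E) = B1.
So the input to E for block [2] is 7E.

7E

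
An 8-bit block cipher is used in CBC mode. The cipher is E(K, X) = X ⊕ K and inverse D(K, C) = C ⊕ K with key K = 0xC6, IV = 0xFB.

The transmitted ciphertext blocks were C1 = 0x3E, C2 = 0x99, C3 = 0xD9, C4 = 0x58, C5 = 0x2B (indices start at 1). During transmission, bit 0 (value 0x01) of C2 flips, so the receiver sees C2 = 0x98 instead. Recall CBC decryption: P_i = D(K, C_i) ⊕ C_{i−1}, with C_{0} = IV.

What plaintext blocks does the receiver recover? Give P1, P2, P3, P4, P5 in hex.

Only C2 changed, to 0x98. In CBC, a change in C_i garbles P_i and flips the same bit in P_{i+1}. Decrypting the received ciphertext:
P1: D(K, 0x3E) = 0xF8; 0xF8 ⊕ 0xFB = 0x03.
P2: D(K, 0x98) = 0x5E; 0x5E ⊕ 0x3E = 0x60.
P3: D(K, 0xD9) = 0x1F; 0x1F ⊕ 0x98 = 0x87.
P4: D(K, 0x58) = 0x9E; 0x9E ⊕ 0xD9 = 0x47.
P5: D(K, 0x2B) = 0xED; 0xED ⊕ 0x58 = 0xB5.
Blocks that differ from the original plaintext: P2, P3.

P1 = 0x03, P2 = 0x60, P3 = 0x87, P4 = 0x47, P5 = 0xB5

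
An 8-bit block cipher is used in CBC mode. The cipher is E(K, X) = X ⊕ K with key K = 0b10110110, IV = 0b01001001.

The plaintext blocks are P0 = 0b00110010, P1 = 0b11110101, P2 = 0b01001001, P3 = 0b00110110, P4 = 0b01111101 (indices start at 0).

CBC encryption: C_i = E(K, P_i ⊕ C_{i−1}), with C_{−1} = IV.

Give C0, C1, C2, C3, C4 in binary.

C0: P0 ⊕ 0b01001001 = 0b01111011; E(K, 0b01111011) = 0b11001101.
C1: P1 ⊕ 0b11001101 = 0b00111000; E(K, 0b00111000) = 0b10001110.
C2: P2 ⊕ 0b10001110 = 0b11000111; E(K, 0b11000111) = 0b01110001.
C3: P3 ⊕ 0b01110001 = 0b01000111; E(K, 0b01000111) = 0b11110001.
C4: P4 ⊕ 0b11110001 = 0b10001100; E(K, 0b10001100) = 0b00111010.

C0 = 0b11001101, C1 = 0b10001110, C2 = 0b01110001, C3 = 0b11110001, C4 = 0b00111010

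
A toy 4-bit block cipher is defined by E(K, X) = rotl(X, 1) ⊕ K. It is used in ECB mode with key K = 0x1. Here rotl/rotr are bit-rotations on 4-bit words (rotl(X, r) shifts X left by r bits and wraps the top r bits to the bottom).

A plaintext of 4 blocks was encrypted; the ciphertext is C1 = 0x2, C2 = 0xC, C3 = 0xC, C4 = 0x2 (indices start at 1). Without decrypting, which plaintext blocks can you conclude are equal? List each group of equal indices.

ECB encrypts each block independently with the same key, so equal ciphertext blocks imply equal plaintext blocks.
C1 = C4 = 0x2, so P1 = P4.
C2 = C3 = 0xC, so P2 = P3.

P1 = P4; P2 = P3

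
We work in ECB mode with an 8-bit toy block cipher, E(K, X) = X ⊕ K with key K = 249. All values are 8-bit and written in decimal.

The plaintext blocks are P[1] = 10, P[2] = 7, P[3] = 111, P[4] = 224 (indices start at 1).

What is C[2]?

ECB encryption: C_i = E(K, P_i).
C[2]: E(K, 7) = 254.

C[2] = 254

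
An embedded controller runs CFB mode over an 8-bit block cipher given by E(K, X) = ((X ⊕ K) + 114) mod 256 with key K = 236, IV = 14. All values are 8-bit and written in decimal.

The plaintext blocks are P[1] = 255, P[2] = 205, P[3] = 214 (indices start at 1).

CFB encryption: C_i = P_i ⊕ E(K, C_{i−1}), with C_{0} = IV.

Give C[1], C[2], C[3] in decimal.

C[1] = 171, C[2] = 116, C[3] = 220

C[1]: E(K, 14) = 84; 255 ⊕ 84 = 171.
C[2]: E(K, 171) = 185; 205 ⊕ 185 = 116.
C[3]: E(K, 116) = 10; 214 ⊕ 10 = 220.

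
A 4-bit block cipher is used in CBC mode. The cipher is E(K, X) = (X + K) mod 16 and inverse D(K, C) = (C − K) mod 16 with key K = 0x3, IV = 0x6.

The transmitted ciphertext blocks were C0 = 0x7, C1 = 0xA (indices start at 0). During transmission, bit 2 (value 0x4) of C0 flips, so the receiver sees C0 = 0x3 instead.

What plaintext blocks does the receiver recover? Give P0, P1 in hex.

CBC decryption: P_i = D(K, C_i) ⊕ C_{i−1}, with C_{−1} = IV.
Only C0 changed, to 0x3. In CBC, a change in C_i garbles P_i and flips the same bit in P_{i+1}. Decrypting the received ciphertext:
P0: D(K, 0x3) = 0x0; 0x0 ⊕ 0x6 = 0x6.
P1: D(K, 0xA) = 0x7; 0x7 ⊕ 0x3 = 0x4.
Blocks that differ from the original plaintext: P0, P1.

P0 = 0x6, P1 = 0x4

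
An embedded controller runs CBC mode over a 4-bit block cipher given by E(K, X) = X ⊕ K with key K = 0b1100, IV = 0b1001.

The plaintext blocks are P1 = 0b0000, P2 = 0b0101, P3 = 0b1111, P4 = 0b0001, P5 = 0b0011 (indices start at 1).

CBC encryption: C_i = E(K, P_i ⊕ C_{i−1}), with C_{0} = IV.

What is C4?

C1: P1 ⊕ 0b1001 = 0b1001; E(K, 0b1001) = 0b0101.
C2: P2 ⊕ 0b0101 = 0b0000; E(K, 0b0000) = 0b1100.
C3: P3 ⊕ 0b1100 = 0b0011; E(K, 0b0011) = 0b1111.
C4: P4 ⊕ 0b1111 = 0b1110; E(K, 0b1110) = 0b0010.

C4 = 0b0010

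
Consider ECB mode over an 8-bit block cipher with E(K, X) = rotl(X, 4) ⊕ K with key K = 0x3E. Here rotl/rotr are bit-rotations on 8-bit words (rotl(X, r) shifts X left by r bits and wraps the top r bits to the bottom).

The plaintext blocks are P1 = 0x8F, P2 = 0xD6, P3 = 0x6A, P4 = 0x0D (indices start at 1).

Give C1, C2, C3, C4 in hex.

C1 = 0xC6, C2 = 0x53, C3 = 0x98, C4 = 0xEE

ECB encryption: C_i = E(K, P_i).
C1: E(K, 0x8F) = 0xC6.
C2: E(K, 0xD6) = 0x53.
C3: E(K, 0x6A) = 0x98.
C4: E(K, 0x0D) = 0xEE.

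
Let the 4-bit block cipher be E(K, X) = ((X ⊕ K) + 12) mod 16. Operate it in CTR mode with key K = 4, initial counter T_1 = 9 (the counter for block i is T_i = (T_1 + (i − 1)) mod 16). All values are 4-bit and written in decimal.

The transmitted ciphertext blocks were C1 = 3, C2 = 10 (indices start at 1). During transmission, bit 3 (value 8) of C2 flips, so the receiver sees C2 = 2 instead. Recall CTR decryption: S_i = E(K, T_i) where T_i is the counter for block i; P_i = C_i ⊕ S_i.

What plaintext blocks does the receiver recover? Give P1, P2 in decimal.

Only C2 changed, to 2. In CTR, a change in C_i flips the same bit in P_i only; the keystream is unaffected. Decrypting the received ciphertext:
P1: T = 9, S = E(K, T) = 9; 3 ⊕ 9 = 10.
P2: T = 10, S = E(K, T) = 10; 2 ⊕ 10 = 8.
Blocks that differ from the original plaintext: P2.

P1 = 10, P2 = 8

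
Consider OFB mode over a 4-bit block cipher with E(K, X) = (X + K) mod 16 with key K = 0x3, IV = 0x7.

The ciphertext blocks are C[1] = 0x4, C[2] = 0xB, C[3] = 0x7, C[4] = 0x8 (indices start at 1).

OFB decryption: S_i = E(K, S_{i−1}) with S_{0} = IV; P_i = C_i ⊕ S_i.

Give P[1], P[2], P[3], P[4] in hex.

P[1] = 0xE, P[2] = 0x6, P[3] = 0x7, P[4] = 0xB

P[1]: S = E(K, 0x7) = 0xA; 0x4 ⊕ 0xA = 0xE.
P[2]: S = E(K, 0xA) = 0xD; 0xB ⊕ 0xD = 0x6.
P[3]: S = E(K, 0xD) = 0x0; 0x7 ⊕ 0x0 = 0x7.
P[4]: S = E(K, 0x0) = 0x3; 0x8 ⊕ 0x3 = 0xB.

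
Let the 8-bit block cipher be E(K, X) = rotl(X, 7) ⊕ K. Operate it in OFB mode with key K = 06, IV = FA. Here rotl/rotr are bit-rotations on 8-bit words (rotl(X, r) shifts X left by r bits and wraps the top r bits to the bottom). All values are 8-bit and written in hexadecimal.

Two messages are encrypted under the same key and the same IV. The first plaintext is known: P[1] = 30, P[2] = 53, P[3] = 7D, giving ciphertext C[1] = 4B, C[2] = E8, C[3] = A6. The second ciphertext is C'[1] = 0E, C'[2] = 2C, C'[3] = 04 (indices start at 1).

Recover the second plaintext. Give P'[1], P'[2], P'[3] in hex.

P'[1] = 75, P'[2] = 97, P'[3] = DF

In OFB with a reused IV, both messages share the same keystream S_i, so C_i ⊕ C'_i = P_i ⊕ P'_i and thus P'_i = P_i ⊕ C_i ⊕ C'_i.
P'[1]: 30 ⊕ 4B ⊕ 0E = 75.
P'[2]: 53 ⊕ E8 ⊕ 2C = 97.
P'[3]: 7D ⊕ A6 ⊕ 04 = DF.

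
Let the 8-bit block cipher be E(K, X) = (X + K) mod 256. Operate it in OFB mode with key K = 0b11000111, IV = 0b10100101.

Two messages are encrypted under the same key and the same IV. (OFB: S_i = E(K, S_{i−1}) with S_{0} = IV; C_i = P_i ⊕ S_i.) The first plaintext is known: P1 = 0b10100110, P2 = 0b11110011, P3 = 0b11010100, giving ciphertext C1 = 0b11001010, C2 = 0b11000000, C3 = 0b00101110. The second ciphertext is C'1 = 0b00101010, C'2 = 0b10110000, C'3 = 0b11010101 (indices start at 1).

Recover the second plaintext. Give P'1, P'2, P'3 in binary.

P'1 = 0b01000110, P'2 = 0b10000011, P'3 = 0b00101111

In OFB with a reused IV, both messages share the same keystream S_i, so C_i ⊕ C'_i = P_i ⊕ P'_i and thus P'_i = P_i ⊕ C_i ⊕ C'_i.
P'1: 0b10100110 ⊕ 0b11001010 ⊕ 0b00101010 = 0b01000110.
P'2: 0b11110011 ⊕ 0b11000000 ⊕ 0b10110000 = 0b10000011.
P'3: 0b11010100 ⊕ 0b00101110 ⊕ 0b11010101 = 0b00101111.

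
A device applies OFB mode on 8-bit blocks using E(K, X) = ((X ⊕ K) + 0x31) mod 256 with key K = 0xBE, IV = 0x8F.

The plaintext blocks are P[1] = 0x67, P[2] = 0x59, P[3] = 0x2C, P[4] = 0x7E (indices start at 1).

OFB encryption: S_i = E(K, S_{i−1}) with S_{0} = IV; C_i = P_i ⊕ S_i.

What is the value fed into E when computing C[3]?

0x0D

C[1]: S = E(K, 0x8F) = 0x62; 0x67 ⊕ 0x62 = 0x05.
C[2]: S = E(K, 0x62) = 0x0D; 0x59 ⊕ 0x0D = 0x54.
C[3]: S = E(K, 0x0D) = 0xE4; 0x2C ⊕ 0xE4 = 0xC8.
So the input to E for block [3] is 0x0D.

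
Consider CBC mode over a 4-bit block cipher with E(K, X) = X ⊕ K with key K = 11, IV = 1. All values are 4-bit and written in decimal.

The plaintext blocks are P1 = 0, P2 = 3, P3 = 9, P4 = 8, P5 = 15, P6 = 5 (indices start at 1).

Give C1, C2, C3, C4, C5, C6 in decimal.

C1 = 10, C2 = 2, C3 = 0, C4 = 3, C5 = 7, C6 = 9

CBC encryption: C_i = E(K, P_i ⊕ C_{i−1}), with C_{0} = IV.
C1: P1 ⊕ 1 = 1; E(K, 1) = 10.
C2: P2 ⊕ 10 = 9; E(K, 9) = 2.
C3: P3 ⊕ 2 = 11; E(K, 11) = 0.
C4: P4 ⊕ 0 = 8; E(K, 8) = 3.
C5: P5 ⊕ 3 = 12; E(K, 12) = 7.
C6: P6 ⊕ 7 = 2; E(K, 2) = 9.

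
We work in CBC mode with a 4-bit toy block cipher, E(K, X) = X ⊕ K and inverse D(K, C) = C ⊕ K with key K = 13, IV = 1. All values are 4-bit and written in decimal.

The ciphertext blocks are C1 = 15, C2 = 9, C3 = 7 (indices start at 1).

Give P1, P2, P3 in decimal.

P1 = 3, P2 = 11, P3 = 3

CBC decryption: P_i = D(K, C_i) ⊕ C_{i−1}, with C_{0} = IV.
P1: D(K, 15) = 2; 2 ⊕ 1 = 3.
P2: D(K, 9) = 4; 4 ⊕ 15 = 11.
P3: D(K, 7) = 10; 10 ⊕ 9 = 3.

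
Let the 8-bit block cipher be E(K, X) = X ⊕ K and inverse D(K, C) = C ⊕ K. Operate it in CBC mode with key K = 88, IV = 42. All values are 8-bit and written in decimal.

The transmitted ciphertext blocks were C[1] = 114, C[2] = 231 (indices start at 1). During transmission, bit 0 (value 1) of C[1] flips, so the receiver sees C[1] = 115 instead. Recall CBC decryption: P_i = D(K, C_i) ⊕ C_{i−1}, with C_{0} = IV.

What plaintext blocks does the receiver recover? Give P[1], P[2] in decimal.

Only C[1] changed, to 115. In CBC, a change in C_i garbles P_i and flips the same bit in P_{i+1}. Decrypting the received ciphertext:
P[1]: D(K, 115) = 43; 43 ⊕ 42 = 1.
P[2]: D(K, 231) = 191; 191 ⊕ 115 = 204.
Blocks that differ from the original plaintext: P[1], P[2].

P[1] = 1, P[2] = 204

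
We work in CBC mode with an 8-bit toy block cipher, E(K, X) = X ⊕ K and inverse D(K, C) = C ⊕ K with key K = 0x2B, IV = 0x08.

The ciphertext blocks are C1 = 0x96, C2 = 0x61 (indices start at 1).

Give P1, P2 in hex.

P1 = 0xB5, P2 = 0xDC

CBC decryption: P_i = D(K, C_i) ⊕ C_{i−1}, with C_{0} = IV.
P1: D(K, 0x96) = 0xBD; 0xBD ⊕ 0x08 = 0xB5.
P2: D(K, 0x61) = 0x4A; 0x4A ⊕ 0x96 = 0xDC.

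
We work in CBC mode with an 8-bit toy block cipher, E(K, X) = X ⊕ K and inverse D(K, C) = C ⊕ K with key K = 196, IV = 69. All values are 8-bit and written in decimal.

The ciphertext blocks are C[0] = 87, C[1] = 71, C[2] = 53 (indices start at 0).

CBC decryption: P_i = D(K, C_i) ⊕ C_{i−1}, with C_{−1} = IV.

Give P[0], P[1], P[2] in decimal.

P[0]: D(K, 87) = 147; 147 ⊕ 69 = 214.
P[1]: D(K, 71) = 131; 131 ⊕ 87 = 212.
P[2]: D(K, 53) = 241; 241 ⊕ 71 = 182.

P[0] = 214, P[1] = 212, P[2] = 182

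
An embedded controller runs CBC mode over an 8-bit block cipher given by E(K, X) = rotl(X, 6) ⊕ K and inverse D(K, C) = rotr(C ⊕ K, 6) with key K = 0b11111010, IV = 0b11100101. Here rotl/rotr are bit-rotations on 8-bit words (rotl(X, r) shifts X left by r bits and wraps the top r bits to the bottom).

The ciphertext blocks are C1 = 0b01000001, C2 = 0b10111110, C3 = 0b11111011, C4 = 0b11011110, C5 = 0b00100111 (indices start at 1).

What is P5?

CBC decryption: P_i = D(K, C_i) ⊕ C_{i−1}, with C_{0} = IV.
P5: D(K, 0b00100111) = 0b01110111; 0b01110111 ⊕ 0b11011110 = 0b10101001.

P5 = 0b10101001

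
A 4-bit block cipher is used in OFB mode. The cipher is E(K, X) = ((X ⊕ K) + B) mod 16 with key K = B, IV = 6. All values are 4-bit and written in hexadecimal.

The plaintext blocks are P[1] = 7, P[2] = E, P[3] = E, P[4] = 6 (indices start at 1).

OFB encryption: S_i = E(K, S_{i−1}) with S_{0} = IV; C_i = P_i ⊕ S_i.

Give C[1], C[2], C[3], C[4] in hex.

C[1]: S = E(K, 6) = 8; 7 ⊕ 8 = F.
C[2]: S = E(K, 8) = E; E ⊕ E = 0.
C[3]: S = E(K, E) = 0; E ⊕ 0 = E.
C[4]: S = E(K, 0) = 6; 6 ⊕ 6 = 0.

C[1] = F, C[2] = 0, C[3] = E, C[4] = 0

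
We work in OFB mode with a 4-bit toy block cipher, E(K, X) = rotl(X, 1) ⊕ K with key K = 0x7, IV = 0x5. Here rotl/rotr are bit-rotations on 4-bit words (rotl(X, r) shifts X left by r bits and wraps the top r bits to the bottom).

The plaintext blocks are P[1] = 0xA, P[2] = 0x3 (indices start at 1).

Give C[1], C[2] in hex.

C[1] = 0x7, C[2] = 0xF

OFB encryption: S_i = E(K, S_{i−1}) with S_{0} = IV; C_i = P_i ⊕ S_i.
C[1]: S = E(K, 0x5) = 0xD; 0xA ⊕ 0xD = 0x7.
C[2]: S = E(K, 0xD) = 0xC; 0x3 ⊕ 0xC = 0xF.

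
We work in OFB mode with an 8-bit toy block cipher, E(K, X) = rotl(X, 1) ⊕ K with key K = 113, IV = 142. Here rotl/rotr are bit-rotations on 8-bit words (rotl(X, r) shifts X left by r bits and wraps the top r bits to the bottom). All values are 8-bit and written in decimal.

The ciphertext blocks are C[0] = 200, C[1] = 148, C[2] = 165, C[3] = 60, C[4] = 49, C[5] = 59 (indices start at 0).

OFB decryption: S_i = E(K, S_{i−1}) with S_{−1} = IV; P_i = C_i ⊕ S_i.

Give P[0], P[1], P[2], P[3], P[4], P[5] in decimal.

P[0] = 164, P[1] = 61, P[2] = 135, P[3] = 9, P[4] = 42, P[5] = 124

P[0]: S = E(K, 142) = 108; 200 ⊕ 108 = 164.
P[1]: S = E(K, 108) = 169; 148 ⊕ 169 = 61.
P[2]: S = E(K, 169) = 34; 165 ⊕ 34 = 135.
P[3]: S = E(K, 34) = 53; 60 ⊕ 53 = 9.
P[4]: S = E(K, 53) = 27; 49 ⊕ 27 = 42.
P[5]: S = E(K, 27) = 71; 59 ⊕ 71 = 124.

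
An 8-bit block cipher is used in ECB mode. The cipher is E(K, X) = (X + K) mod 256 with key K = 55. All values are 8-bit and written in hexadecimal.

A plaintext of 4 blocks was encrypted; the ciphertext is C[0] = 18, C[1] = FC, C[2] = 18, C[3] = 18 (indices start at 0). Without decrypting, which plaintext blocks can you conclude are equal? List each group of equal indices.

P[0] = P[2] = P[3]

ECB encrypts each block independently with the same key, so equal ciphertext blocks imply equal plaintext blocks.
C[0] = C[2] = C[3] = 18, so P[0] = P[2] = P[3].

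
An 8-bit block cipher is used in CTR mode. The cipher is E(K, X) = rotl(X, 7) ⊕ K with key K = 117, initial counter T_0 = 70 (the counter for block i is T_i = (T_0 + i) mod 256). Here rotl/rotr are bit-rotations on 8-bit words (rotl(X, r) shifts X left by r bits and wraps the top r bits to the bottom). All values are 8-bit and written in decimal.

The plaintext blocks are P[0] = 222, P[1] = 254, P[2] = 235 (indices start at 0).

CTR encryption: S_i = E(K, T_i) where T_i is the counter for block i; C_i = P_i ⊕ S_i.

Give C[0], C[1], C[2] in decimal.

C[0] = 136, C[1] = 40, C[2] = 186

C[0]: T = 70, S = E(K, T) = 86; 222 ⊕ 86 = 136.
C[1]: T = 71, S = E(K, T) = 214; 254 ⊕ 214 = 40.
C[2]: T = 72, S = E(K, T) = 81; 235 ⊕ 81 = 186.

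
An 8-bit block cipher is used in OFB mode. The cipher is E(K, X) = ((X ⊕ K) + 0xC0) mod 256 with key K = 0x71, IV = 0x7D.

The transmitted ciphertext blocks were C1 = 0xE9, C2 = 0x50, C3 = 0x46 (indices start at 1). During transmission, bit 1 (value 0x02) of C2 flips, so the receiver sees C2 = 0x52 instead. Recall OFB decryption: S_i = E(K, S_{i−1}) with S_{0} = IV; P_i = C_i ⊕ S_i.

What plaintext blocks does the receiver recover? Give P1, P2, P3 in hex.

P1 = 0x25, P2 = 0x2F, P3 = 0x8A

Only C2 changed, to 0x52. In OFB, a change in C_i flips the same bit in P_i only; the keystream is unaffected. Decrypting the received ciphertext:
P1: S = E(K, 0x7D) = 0xCC; 0xE9 ⊕ 0xCC = 0x25.
P2: S = E(K, 0xCC) = 0x7D; 0x52 ⊕ 0x7D = 0x2F.
P3: S = E(K, 0x7D) = 0xCC; 0x46 ⊕ 0xCC = 0x8A.
Blocks that differ from the original plaintext: P2.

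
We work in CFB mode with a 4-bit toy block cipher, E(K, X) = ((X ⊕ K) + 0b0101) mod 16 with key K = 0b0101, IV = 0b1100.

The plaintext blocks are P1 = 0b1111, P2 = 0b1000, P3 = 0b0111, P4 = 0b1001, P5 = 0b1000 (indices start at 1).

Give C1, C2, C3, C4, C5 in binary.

CFB encryption: C_i = P_i ⊕ E(K, C_{i−1}), with C_{0} = IV.
C1: E(K, 0b1100) = 0b1110; 0b1111 ⊕ 0b1110 = 0b0001.
C2: E(K, 0b0001) = 0b1001; 0b1000 ⊕ 0b1001 = 0b0001.
C3: E(K, 0b0001) = 0b1001; 0b0111 ⊕ 0b1001 = 0b1110.
C4: E(K, 0b1110) = 0b0000; 0b1001 ⊕ 0b0000 = 0b1001.
C5: E(K, 0b1001) = 0b0001; 0b1000 ⊕ 0b0001 = 0b1001.

C1 = 0b0001, C2 = 0b0001, C3 = 0b1110, C4 = 0b1001, C5 = 0b1001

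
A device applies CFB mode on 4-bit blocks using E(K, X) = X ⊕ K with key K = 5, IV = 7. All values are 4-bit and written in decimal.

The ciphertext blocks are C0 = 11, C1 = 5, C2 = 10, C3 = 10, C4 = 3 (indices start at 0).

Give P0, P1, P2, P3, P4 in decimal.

P0 = 9, P1 = 11, P2 = 10, P3 = 5, P4 = 12

CFB decryption: P_i = C_i ⊕ E(K, C_{i−1}), with C_{−1} = IV.
P0: E(K, 7) = 2; 11 ⊕ 2 = 9.
P1: E(K, 11) = 14; 5 ⊕ 14 = 11.
P2: E(K, 5) = 0; 10 ⊕ 0 = 10.
P3: E(K, 10) = 15; 10 ⊕ 15 = 5.
P4: E(K, 10) = 15; 3 ⊕ 15 = 12.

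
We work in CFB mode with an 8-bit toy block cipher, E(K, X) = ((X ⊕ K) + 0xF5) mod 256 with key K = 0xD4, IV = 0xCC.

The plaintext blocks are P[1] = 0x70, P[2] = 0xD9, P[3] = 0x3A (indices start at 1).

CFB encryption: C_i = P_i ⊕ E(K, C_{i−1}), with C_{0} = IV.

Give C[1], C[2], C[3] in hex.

C[1]: E(K, 0xCC) = 0x0D; 0x70 ⊕ 0x0D = 0x7D.
C[2]: E(K, 0x7D) = 0x9E; 0xD9 ⊕ 0x9E = 0x47.
C[3]: E(K, 0x47) = 0x88; 0x3A ⊕ 0x88 = 0xB2.

C[1] = 0x7D, C[2] = 0x47, C[3] = 0xB2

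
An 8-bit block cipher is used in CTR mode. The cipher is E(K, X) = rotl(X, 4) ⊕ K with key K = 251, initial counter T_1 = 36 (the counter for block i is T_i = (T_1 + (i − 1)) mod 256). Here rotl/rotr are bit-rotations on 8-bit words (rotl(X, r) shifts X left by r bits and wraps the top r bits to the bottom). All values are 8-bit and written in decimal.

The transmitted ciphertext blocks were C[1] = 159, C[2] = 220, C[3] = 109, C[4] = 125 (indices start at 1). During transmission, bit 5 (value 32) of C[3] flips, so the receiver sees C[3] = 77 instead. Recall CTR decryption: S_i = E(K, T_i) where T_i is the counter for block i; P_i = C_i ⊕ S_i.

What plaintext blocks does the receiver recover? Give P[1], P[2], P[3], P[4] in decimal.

P[1] = 38, P[2] = 117, P[3] = 212, P[4] = 244

Only C[3] changed, to 77. In CTR, a change in C_i flips the same bit in P_i only; the keystream is unaffected. Decrypting the received ciphertext:
P[1]: T = 36, S = E(K, T) = 185; 159 ⊕ 185 = 38.
P[2]: T = 37, S = E(K, T) = 169; 220 ⊕ 169 = 117.
P[3]: T = 38, S = E(K, T) = 153; 77 ⊕ 153 = 212.
P[4]: T = 39, S = E(K, T) = 137; 125 ⊕ 137 = 244.
Blocks that differ from the original plaintext: P[3].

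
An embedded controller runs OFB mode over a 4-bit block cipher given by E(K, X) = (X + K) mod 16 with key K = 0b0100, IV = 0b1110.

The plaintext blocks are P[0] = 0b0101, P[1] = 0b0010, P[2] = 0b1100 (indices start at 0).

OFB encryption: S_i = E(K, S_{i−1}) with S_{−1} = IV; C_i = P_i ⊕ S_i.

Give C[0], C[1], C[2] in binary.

C[0] = 0b0111, C[1] = 0b0100, C[2] = 0b0110

C[0]: S = E(K, 0b1110) = 0b0010; 0b0101 ⊕ 0b0010 = 0b0111.
C[1]: S = E(K, 0b0010) = 0b0110; 0b0010 ⊕ 0b0110 = 0b0100.
C[2]: S = E(K, 0b0110) = 0b1010; 0b1100 ⊕ 0b1010 = 0b0110.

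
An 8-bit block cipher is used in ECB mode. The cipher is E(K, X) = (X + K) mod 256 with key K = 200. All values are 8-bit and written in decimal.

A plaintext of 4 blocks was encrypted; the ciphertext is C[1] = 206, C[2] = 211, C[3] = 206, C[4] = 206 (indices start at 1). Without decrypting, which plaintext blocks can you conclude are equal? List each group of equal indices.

ECB encrypts each block independently with the same key, so equal ciphertext blocks imply equal plaintext blocks.
C[1] = C[3] = C[4] = 206, so P[1] = P[3] = P[4].

P[1] = P[3] = P[4]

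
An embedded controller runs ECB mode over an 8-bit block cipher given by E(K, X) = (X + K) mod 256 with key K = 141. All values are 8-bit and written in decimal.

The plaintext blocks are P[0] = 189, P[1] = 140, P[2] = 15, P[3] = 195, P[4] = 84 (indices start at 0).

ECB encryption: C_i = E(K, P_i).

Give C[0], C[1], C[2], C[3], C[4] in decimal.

C[0]: E(K, 189) = 74.
C[1]: E(K, 140) = 25.
C[2]: E(K, 15) = 156.
C[3]: E(K, 195) = 80.
C[4]: E(K, 84) = 225.

C[0] = 74, C[1] = 25, C[2] = 156, C[3] = 80, C[4] = 225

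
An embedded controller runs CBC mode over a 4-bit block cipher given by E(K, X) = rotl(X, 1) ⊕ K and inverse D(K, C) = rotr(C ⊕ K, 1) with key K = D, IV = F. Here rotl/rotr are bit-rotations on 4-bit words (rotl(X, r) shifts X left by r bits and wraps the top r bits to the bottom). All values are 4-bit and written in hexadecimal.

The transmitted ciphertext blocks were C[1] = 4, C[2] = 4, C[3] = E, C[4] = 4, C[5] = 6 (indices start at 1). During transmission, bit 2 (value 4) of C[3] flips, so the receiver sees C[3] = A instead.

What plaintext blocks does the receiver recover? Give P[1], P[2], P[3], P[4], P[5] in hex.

CBC decryption: P_i = D(K, C_i) ⊕ C_{i−1}, with C_{0} = IV.
Only C[3] changed, to A. In CBC, a change in C_i garbles P_i and flips the same bit in P_{i+1}. Decrypting the received ciphertext:
P[1]: D(K, 4) = C; C ⊕ F = 3.
P[2]: D(K, 4) = C; C ⊕ 4 = 8.
P[3]: D(K, A) = B; B ⊕ 4 = F.
P[4]: D(K, 4) = C; C ⊕ A = 6.
P[5]: D(K, 6) = D; D ⊕ 4 = 9.
Blocks that differ from the original plaintext: P[3], P[4].

P[1] = 3, P[2] = 8, P[3] = F, P[4] = 6, P[5] = 9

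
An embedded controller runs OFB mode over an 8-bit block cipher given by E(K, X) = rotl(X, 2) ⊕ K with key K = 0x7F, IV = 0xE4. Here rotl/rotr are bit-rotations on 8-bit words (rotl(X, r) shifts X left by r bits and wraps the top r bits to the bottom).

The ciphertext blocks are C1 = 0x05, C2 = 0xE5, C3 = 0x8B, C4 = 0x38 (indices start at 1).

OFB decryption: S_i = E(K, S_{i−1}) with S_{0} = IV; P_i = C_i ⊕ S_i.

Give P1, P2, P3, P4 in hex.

P1 = 0xE9, P2 = 0x29, P3 = 0xC7, P4 = 0x76

P1: S = E(K, 0xE4) = 0xEC; 0x05 ⊕ 0xEC = 0xE9.
P2: S = E(K, 0xEC) = 0xCC; 0xE5 ⊕ 0xCC = 0x29.
P3: S = E(K, 0xCC) = 0x4C; 0x8B ⊕ 0x4C = 0xC7.
P4: S = E(K, 0x4C) = 0x4E; 0x38 ⊕ 0x4E = 0x76.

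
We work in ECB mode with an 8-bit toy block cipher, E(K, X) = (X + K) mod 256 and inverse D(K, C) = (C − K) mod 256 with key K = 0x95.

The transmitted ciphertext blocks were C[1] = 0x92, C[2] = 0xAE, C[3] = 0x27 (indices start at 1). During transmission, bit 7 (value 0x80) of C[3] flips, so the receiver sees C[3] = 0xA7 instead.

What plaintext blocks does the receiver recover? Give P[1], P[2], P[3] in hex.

ECB decryption: P_i = D(K, C_i).
Only C[3] changed, to 0xA7. In ECB, a change in C_i affects only P_i. Decrypting the received ciphertext:
P[1]: D(K, 0x92) = 0xFD.
P[2]: D(K, 0xAE) = 0x19.
P[3]: D(K, 0xA7) = 0x12.
Blocks that differ from the original plaintext: P[3].

P[1] = 0xFD, P[2] = 0x19, P[3] = 0x12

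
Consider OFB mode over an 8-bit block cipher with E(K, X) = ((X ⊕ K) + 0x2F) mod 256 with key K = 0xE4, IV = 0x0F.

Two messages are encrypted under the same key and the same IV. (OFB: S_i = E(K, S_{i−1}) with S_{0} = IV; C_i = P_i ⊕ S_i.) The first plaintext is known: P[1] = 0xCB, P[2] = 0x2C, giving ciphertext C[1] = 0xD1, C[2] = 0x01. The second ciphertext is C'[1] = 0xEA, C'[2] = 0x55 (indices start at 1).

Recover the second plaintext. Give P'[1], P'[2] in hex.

P'[1] = 0xF0, P'[2] = 0x78

In OFB with a reused IV, both messages share the same keystream S_i, so C_i ⊕ C'_i = P_i ⊕ P'_i and thus P'_i = P_i ⊕ C_i ⊕ C'_i.
P'[1]: 0xCB ⊕ 0xD1 ⊕ 0xEA = 0xF0.
P'[2]: 0x2C ⊕ 0x01 ⊕ 0x55 = 0x78.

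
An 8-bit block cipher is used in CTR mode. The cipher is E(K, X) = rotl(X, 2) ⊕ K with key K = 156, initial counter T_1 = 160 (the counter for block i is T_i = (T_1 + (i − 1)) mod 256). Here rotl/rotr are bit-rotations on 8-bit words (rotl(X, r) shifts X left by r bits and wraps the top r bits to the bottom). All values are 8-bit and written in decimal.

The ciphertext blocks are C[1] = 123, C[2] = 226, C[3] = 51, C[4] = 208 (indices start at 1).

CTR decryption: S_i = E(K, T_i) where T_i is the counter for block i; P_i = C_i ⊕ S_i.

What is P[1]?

P[1]: T = 160, S = E(K, T) = 30; 123 ⊕ 30 = 101.

P[1] = 101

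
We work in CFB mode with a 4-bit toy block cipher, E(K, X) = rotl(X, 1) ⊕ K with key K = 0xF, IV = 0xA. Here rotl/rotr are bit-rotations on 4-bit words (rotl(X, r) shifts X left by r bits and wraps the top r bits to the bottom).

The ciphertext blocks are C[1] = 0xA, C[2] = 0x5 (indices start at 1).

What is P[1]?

CFB decryption: P_i = C_i ⊕ E(K, C_{i−1}), with C_{0} = IV.
P[1]: E(K, 0xA) = 0xA; 0xA ⊕ 0xA = 0x0.

P[1] = 0x0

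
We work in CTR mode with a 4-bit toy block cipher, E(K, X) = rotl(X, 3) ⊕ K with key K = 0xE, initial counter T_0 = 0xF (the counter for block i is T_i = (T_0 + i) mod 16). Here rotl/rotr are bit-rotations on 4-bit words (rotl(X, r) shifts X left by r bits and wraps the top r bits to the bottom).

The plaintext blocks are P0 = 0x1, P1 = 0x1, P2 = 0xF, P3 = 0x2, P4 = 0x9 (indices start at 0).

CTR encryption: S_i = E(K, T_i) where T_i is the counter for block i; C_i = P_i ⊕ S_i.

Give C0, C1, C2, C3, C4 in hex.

C0 = 0x0, C1 = 0xF, C2 = 0x9, C3 = 0xD, C4 = 0xE

C0: T = 0xF, S = E(K, T) = 0x1; 0x1 ⊕ 0x1 = 0x0.
C1: T = 0x0, S = E(K, T) = 0xE; 0x1 ⊕ 0xE = 0xF.
C2: T = 0x1, S = E(K, T) = 0x6; 0xF ⊕ 0x6 = 0x9.
C3: T = 0x2, S = E(K, T) = 0xF; 0x2 ⊕ 0xF = 0xD.
C4: T = 0x3, S = E(K, T) = 0x7; 0x9 ⊕ 0x7 = 0xE.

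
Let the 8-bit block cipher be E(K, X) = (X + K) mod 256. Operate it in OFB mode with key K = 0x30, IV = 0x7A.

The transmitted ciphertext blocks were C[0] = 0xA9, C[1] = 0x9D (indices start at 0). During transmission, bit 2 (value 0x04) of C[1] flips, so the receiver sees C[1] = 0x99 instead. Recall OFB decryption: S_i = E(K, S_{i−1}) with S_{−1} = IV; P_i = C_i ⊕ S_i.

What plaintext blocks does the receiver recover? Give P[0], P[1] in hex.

P[0] = 0x03, P[1] = 0x43

Only C[1] changed, to 0x99. In OFB, a change in C_i flips the same bit in P_i only; the keystream is unaffected. Decrypting the received ciphertext:
P[0]: S = E(K, 0x7A) = 0xAA; 0xA9 ⊕ 0xAA = 0x03.
P[1]: S = E(K, 0xAA) = 0xDA; 0x99 ⊕ 0xDA = 0x43.
Blocks that differ from the original plaintext: P[1].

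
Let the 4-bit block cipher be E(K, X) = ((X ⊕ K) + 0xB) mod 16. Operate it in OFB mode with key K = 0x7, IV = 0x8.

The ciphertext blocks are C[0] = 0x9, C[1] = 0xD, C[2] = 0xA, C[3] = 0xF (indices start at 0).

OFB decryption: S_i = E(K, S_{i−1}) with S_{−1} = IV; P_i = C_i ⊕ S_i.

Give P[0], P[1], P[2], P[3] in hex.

P[0] = 0x3, P[1] = 0x5, P[2] = 0x0, P[3] = 0x7

P[0]: S = E(K, 0x8) = 0xA; 0x9 ⊕ 0xA = 0x3.
P[1]: S = E(K, 0xA) = 0x8; 0xD ⊕ 0x8 = 0x5.
P[2]: S = E(K, 0x8) = 0xA; 0xA ⊕ 0xA = 0x0.
P[3]: S = E(K, 0xA) = 0x8; 0xF ⊕ 0x8 = 0x7.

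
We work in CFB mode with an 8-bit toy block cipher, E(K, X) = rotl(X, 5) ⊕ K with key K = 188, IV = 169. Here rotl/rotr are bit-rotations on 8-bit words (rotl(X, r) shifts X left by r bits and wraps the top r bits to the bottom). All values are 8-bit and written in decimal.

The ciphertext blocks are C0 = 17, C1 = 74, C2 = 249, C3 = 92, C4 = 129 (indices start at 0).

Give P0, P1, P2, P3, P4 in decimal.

CFB decryption: P_i = C_i ⊕ E(K, C_{i−1}), with C_{−1} = IV.
P0: E(K, 169) = 137; 17 ⊕ 137 = 152.
P1: E(K, 17) = 158; 74 ⊕ 158 = 212.
P2: E(K, 74) = 245; 249 ⊕ 245 = 12.
P3: E(K, 249) = 131; 92 ⊕ 131 = 223.
P4: E(K, 92) = 55; 129 ⊕ 55 = 182.

P0 = 152, P1 = 212, P2 = 12, P3 = 223, P4 = 182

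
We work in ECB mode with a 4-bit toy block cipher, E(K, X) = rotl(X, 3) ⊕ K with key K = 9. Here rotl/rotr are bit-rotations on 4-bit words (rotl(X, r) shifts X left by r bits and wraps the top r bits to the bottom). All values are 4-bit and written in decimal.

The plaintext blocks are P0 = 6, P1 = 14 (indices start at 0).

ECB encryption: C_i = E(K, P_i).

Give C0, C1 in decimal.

C0: E(K, 6) = 10.
C1: E(K, 14) = 14.

C0 = 10, C1 = 14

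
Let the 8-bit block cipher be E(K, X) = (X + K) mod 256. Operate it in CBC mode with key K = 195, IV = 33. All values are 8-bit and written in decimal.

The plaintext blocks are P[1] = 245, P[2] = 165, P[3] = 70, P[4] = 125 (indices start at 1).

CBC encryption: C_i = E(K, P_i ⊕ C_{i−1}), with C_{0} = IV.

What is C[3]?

C[1]: P[1] ⊕ 33 = 212; E(K, 212) = 151.
C[2]: P[2] ⊕ 151 = 50; E(K, 50) = 245.
C[3]: P[3] ⊕ 245 = 179; E(K, 179) = 118.

C[3] = 118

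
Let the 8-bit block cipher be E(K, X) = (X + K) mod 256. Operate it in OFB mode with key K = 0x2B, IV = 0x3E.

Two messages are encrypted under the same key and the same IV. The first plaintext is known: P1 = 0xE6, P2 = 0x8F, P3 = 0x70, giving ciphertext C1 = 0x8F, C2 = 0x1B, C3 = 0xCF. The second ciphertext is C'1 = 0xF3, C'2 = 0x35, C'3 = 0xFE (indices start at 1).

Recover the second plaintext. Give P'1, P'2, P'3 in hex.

In OFB with a reused IV, both messages share the same keystream S_i, so C_i ⊕ C'_i = P_i ⊕ P'_i and thus P'_i = P_i ⊕ C_i ⊕ C'_i.
P'1: 0xE6 ⊕ 0x8F ⊕ 0xF3 = 0x9A.
P'2: 0x8F ⊕ 0x1B ⊕ 0x35 = 0xA1.
P'3: 0x70 ⊕ 0xCF ⊕ 0xFE = 0x41.

P'1 = 0x9A, P'2 = 0xA1, P'3 = 0x41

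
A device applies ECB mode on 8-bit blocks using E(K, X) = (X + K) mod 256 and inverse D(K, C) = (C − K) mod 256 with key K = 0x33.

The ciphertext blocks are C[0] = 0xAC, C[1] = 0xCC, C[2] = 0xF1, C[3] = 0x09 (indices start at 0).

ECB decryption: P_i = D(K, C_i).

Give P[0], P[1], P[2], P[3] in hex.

P[0] = 0x79, P[1] = 0x99, P[2] = 0xBE, P[3] = 0xD6

P[0]: D(K, 0xAC) = 0x79.
P[1]: D(K, 0xCC) = 0x99.
P[2]: D(K, 0xF1) = 0xBE.
P[3]: D(K, 0x09) = 0xD6.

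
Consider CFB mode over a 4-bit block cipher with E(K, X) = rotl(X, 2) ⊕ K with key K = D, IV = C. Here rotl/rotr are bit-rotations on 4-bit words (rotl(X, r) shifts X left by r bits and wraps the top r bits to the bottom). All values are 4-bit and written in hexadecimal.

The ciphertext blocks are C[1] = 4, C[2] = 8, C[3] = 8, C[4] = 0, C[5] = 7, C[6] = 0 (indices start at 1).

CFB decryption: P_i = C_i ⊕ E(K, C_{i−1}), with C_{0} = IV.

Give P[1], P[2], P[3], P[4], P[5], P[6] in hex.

P[1]: E(K, C) = E; 4 ⊕ E = A.
P[2]: E(K, 4) = C; 8 ⊕ C = 4.
P[3]: E(K, 8) = F; 8 ⊕ F = 7.
P[4]: E(K, 8) = F; 0 ⊕ F = F.
P[5]: E(K, 0) = D; 7 ⊕ D = A.
P[6]: E(K, 7) = 0; 0 ⊕ 0 = 0.

P[1] = A, P[2] = 4, P[3] = 7, P[4] = F, P[5] = A, P[6] = 0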